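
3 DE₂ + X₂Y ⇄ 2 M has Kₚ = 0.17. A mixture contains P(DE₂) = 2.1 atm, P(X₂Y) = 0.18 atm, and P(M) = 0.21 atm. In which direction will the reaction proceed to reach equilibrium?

in the forward direction

Qₚ = P(M)² / (P(DE₂)³·P(X₂Y)) = (0.21)² / ((2.1)³·(0.18)) = 0.026
Qₚ = 0.026 < Kₚ = 0.17, so the forward reaction proceeds.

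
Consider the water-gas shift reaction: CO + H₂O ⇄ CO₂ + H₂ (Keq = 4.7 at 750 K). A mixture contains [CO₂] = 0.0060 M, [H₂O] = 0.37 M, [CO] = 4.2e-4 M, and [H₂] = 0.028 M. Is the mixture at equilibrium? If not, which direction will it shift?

no; Q < K, reaction proceeds forward

Q = [CO₂]·[H₂] / ([CO]·[H₂O]) = (0.0060)·(0.028) / ((4.2e-4)·(0.37)) = 1.1
Q = 1.1 < Keq = 4.7: net forward reaction.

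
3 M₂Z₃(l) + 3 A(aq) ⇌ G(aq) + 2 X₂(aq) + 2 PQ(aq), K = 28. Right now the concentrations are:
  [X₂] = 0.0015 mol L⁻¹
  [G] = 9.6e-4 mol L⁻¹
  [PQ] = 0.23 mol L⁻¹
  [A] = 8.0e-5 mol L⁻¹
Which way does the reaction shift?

to the left

(M₂Z₃ is a pure liquid — omitted from Q.)
Q = [G]·[X₂]²·[PQ]² / [A]³ = (9.6e-4)·(0.0015)²·(0.23)² / (8.0e-5)³ = 220
Q = 220 > K = 28, so the reverse reaction proceeds.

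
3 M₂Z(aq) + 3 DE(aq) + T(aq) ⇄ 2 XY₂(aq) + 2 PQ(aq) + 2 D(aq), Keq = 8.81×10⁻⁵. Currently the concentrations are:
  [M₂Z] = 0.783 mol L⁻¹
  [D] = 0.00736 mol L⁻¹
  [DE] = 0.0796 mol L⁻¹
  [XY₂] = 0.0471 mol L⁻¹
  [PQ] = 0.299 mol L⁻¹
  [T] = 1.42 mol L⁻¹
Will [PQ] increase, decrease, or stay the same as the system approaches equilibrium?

increase

Q = [XY₂]²·[PQ]²·[D]² / ([M₂Z]³·[DE]³·[T]) = (0.0471)²·(0.299)²·(0.00736)² / ((0.783)³·(0.0796)³·(1.42)) = 3.12×10⁻⁵
Q = 3.12×10⁻⁵ < Keq = 8.81×10⁻⁵: net forward reaction.
PQ is a product, so it increases.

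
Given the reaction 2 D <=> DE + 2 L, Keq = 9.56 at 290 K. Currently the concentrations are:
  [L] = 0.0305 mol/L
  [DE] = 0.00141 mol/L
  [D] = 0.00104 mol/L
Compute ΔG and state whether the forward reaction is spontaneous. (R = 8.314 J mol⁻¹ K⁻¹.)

Q = [DE]·[L]² / [D]² = (0.00141)·(0.0305)² / (0.00104)² = 1.21
ΔG = RT ln(Q/Keq) = (8.314 J mol⁻¹ K⁻¹)(290 K) × ln(1.21/9.56)
   = (2.411 kJ/mol)(-2.067) = -4.98 kJ/mol
ΔG < 0, so the forward reaction is spontaneous (proceeds forward).

ΔG = -4.98 kJ/mol; the forward reaction is spontaneous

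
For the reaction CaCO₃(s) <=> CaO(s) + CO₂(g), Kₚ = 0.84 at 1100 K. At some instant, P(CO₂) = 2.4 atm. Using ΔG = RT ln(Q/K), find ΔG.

ΔG = 9.60 kJ/mol

(CaCO₃, CaO are pure solids — omitted from Qₚ.)
Qₚ = P(CO₂) = 2.40
ΔG = RT ln(Qₚ/Kₚ) = (8.314 J mol⁻¹ K⁻¹)(1100 K) × ln(2.40/0.84)
   = (9.145 kJ/mol)(1.050) = 9.60 kJ/mol
ΔG > 0, so the forward reaction is non-spontaneous (proceeds in reverse).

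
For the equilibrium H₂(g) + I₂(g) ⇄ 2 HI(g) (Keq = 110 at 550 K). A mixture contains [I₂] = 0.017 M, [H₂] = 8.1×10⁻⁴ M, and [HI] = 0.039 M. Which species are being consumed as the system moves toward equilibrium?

none (at equilibrium)

Q = [HI]² / ([H₂]·[I₂]) = (0.039)² / ((8.1×10⁻⁴)·(0.017)) = 110
Q = 110 = Keq; the system is at equilibrium.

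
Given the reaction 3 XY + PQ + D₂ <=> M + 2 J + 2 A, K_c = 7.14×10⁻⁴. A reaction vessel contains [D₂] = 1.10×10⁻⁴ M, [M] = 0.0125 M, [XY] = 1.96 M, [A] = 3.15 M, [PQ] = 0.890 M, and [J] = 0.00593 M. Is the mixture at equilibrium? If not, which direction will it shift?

Q_c = [M]·[J]²·[A]² / ([XY]³·[PQ]·[D₂]) = (0.0125)·(0.00593)²·(3.15)² / ((1.96)³·(0.890)·(1.10×10⁻⁴)) = 0.00592
Q_c = 0.00592 > K_c = 7.14×10⁻⁴: net reverse reaction.

no; Q > K, reaction proceeds in reverse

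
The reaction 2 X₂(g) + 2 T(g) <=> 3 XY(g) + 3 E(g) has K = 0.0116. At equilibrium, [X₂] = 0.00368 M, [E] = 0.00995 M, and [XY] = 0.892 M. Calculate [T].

[T] = 2.11 M

At equilibrium, K = [XY]³·[E]³ / ([X₂]²·[T]²) = 0.0116.
(0.892)³·(0.00995)³ / ((0.00368)²·([T])²) = 0.0116
[T]² = 4.45 ⇒ [T] = 2.11 M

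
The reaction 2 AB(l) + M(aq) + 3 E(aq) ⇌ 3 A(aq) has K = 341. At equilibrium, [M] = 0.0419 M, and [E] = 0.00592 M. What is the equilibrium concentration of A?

[A] = 0.0144 M

(AB is a pure liquid — omitted from K.)
At equilibrium, K = [A]³ / ([M]·[E]³) = 341.
([A])³ / ((0.0419)·(0.00592)³) = 341
[A]³ = 2.96e-6 ⇒ [A] = 0.0144 M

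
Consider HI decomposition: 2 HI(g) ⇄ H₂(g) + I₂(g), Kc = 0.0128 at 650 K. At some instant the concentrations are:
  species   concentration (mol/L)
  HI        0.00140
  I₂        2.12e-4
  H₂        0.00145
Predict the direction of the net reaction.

Qc = [H₂]·[I₂] / [HI]² = (0.00145)·(2.12e-4) / (0.00140)² = 0.157
Qc = 0.157 > Kc = 0.0128, so the reverse reaction proceeds.

reverse (toward reactants)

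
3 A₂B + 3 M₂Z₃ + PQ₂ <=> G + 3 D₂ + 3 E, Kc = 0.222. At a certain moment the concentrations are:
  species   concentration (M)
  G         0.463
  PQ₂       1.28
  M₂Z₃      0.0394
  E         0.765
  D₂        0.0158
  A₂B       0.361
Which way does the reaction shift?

Qc = [G]·[D₂]³·[E]³ / ([A₂B]³·[M₂Z₃]³·[PQ₂]) = (0.463)·(0.0158)³·(0.765)³ / ((0.361)³·(0.0394)³·(1.28)) = 0.222
Qc = 0.222 = Kc, so the system is already at equilibrium.

no net change (already at equilibrium)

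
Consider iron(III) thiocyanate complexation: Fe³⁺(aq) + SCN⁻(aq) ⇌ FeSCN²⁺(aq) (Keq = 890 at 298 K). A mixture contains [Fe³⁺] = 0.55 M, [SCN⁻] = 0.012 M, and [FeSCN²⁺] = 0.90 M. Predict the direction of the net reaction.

Q = [FeSCN²⁺] / ([Fe³⁺]·[SCN⁻]) = (0.90) / ((0.55)·(0.012)) = 140
Q = 140 < Keq = 890, so the forward reaction proceeds.

forward (toward products)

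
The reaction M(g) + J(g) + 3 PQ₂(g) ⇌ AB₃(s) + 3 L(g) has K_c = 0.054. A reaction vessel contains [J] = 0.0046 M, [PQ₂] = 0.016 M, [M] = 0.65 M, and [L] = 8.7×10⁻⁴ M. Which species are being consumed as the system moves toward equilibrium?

(AB₃ is a pure solid — omitted from Q_c.)
Q_c = [L]³ / ([M]·[J]·[PQ₂]³) = (8.7×10⁻⁴)³ / ((0.65)·(0.0046)·(0.016)³) = 0.054
Q_c = 0.054 = K_c; the system is at equilibrium.

none (at equilibrium)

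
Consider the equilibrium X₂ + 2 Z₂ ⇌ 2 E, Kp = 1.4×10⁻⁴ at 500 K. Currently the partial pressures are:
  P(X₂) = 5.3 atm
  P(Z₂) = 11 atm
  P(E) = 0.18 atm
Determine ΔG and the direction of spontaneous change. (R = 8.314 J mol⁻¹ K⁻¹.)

Qp = P(E)² / (P(X₂)·P(Z₂)²) = (0.18)² / ((5.3)·(11)²) = 5.05×10⁻⁵
ΔG = RT ln(Qp/Kp) = (8.314 J mol⁻¹ K⁻¹)(500 K) × ln(5.05×10⁻⁵/1.4×10⁻⁴)
   = (4.157 kJ/mol)(-1.020) = -4.24 kJ/mol
ΔG < 0, so the forward reaction is spontaneous (proceeds forward).

ΔG = -4.24 kJ/mol; the forward reaction is spontaneous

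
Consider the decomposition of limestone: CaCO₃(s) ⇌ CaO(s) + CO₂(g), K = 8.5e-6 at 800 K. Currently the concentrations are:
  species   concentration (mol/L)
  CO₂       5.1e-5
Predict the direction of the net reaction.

(CaCO₃, CaO are pure solids — omitted from Q.)
Q = [CO₂] = 5.1e-5
Q = 5.1e-5 > K = 8.5e-6, so the reverse reaction proceeds.

in the reverse direction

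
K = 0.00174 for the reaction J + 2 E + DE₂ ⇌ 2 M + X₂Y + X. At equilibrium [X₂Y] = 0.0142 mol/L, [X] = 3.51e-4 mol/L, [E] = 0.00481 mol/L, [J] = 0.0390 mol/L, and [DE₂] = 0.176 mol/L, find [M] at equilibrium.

At equilibrium, K = [M]²·[X₂Y]·[X] / ([J]·[E]²·[DE₂]) = 0.00174.
([M])²·(0.0142)·(3.51e-4) / ((0.0390)·(0.00481)²·(0.176)) = 0.00174
[M]² = 5.54e-5 ⇒ [M] = 0.00745 mol/L

[M] = 0.00745 mol/L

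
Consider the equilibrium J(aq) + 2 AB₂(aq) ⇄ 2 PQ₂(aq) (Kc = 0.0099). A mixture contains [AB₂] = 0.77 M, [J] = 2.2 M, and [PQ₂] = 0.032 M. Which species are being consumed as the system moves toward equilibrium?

Qc = [PQ₂]² / ([J]·[AB₂]²) = (0.032)² / ((2.2)·(0.77)²) = 7.9×10⁻⁴
Qc = 7.9×10⁻⁴ < Kc = 0.0099: net forward reaction.

J, AB₂ (reactants)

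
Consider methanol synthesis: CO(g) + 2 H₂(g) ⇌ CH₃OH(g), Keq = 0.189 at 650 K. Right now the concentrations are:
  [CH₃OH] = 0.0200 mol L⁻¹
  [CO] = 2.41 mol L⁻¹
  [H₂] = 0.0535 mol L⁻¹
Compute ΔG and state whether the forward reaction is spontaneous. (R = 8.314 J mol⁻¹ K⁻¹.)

ΔG = 14.8 kJ/mol; the forward reaction is non-spontaneous

Q = [CH₃OH] / ([CO]·[H₂]²) = (0.0200) / ((2.41)·(0.0535)²) = 2.90
ΔG = RT ln(Q/Keq) = (8.314 J mol⁻¹ K⁻¹)(650 K) × ln(2.90/0.189)
   = (5.404 kJ/mol)(2.731) = 14.8 kJ/mol
ΔG > 0, so the forward reaction is non-spontaneous (proceeds in reverse).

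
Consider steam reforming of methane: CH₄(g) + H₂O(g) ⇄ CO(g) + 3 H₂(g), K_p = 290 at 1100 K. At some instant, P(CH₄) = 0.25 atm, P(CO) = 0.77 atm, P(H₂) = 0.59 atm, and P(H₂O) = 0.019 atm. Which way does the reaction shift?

Q_p = P(CO)·P(H₂)³ / (P(CH₄)·P(H₂O)) = (0.77)·(0.59)³ / ((0.25)·(0.019)) = 33
Q_p = 33 < K_p = 290, so the forward reaction proceeds.

to the right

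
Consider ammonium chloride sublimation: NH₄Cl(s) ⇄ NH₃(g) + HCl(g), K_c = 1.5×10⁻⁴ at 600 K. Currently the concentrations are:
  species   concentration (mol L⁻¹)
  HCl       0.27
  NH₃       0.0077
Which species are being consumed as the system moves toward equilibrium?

(NH₄Cl is a pure solid — omitted from Q_c.)
Q_c = [NH₃]·[HCl] = (0.0077)·(0.27) = 0.0021
Q_c = 0.0021 > K_c = 1.5×10⁻⁴: net reverse reaction.

NH₃, HCl (products)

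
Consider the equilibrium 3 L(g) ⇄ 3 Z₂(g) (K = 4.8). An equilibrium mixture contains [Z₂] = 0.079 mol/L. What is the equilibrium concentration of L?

[L] = 0.047 mol/L

At equilibrium, K = [Z₂]³ / [L]³ = 4.8.
(0.079)³ / ([L])³ = 4.8
[L]³ = 1.03×10⁻⁴ ⇒ [L] = 0.047 mol/L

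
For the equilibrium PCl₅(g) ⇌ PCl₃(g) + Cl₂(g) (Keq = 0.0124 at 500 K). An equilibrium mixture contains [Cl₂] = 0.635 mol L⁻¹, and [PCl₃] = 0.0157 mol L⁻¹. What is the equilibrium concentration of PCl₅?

At equilibrium, Keq = [PCl₃]·[Cl₂] / [PCl₅] = 0.0124.
(0.0157)·(0.635) / ([PCl₅]) = 0.0124
[PCl₅] = 0.804 mol L⁻¹

[PCl₅] = 0.804 mol L⁻¹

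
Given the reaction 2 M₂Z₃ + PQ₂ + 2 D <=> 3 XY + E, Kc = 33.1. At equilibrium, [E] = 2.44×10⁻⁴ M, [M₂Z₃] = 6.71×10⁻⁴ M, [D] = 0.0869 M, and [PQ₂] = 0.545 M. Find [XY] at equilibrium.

At equilibrium, Kc = [XY]³·[E] / ([M₂Z₃]²·[PQ₂]·[D]²) = 33.1.
([XY])³·(2.44×10⁻⁴) / ((6.71×10⁻⁴)²·(0.545)·(0.0869)²) = 33.1
[XY]³ = 2.51×10⁻⁴ ⇒ [XY] = 0.0631 M

[XY] = 0.0631 M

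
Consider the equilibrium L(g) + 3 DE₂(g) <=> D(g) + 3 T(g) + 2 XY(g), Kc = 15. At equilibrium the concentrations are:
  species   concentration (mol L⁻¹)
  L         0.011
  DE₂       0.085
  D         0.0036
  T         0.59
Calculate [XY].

At equilibrium, Kc = [D]·[T]³·[XY]² / ([L]·[DE₂]³) = 15.
(0.0036)·(0.59)³·([XY])² / ((0.011)·(0.085)³) = 15
[XY]² = 0.137 ⇒ [XY] = 0.37 mol L⁻¹

[XY] = 0.37 mol L⁻¹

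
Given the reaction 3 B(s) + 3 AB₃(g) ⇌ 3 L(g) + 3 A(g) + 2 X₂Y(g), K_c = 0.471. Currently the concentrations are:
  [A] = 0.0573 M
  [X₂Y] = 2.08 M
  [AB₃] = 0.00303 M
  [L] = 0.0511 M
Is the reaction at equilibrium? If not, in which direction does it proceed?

(B is a pure solid — omitted from Q_c.)
Q_c = [L]³·[A]³·[X₂Y]² / [AB₃]³ = (0.0511)³·(0.0573)³·(2.08)² / (0.00303)³ = 3.90
Q_c = 3.90 > K_c = 0.471, so the reverse reaction proceeds.

reverse (toward reactants)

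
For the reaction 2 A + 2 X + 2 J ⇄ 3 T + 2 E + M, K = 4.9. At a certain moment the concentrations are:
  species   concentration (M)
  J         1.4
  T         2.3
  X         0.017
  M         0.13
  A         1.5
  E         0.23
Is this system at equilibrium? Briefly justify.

Q = [T]³·[E]²·[M] / ([A]²·[X]²·[J]²) = (2.3)³·(0.23)²·(0.13) / ((1.5)²·(0.017)²·(1.4)²) = 66
Q = 66 > K = 4.9: net reverse reaction.

no; Q > K, reaction proceeds in reverse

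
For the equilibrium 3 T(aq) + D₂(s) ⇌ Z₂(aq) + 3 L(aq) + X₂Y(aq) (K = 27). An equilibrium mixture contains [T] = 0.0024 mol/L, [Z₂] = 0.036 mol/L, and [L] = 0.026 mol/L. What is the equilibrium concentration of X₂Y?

[X₂Y] = 0.59 mol/L

(D₂ is a pure solid — omitted from K.)
At equilibrium, K = [Z₂]·[L]³·[X₂Y] / [T]³ = 27.
(0.036)·(0.026)³·([X₂Y]) / (0.0024)³ = 27
[X₂Y] = 0.590 = 0.59 mol/L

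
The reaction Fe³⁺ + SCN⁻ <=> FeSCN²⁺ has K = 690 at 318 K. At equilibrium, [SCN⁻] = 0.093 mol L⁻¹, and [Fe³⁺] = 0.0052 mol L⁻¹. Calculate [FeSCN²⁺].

[FeSCN²⁺] = 0.33 mol L⁻¹

At equilibrium, K = [FeSCN²⁺] / ([Fe³⁺]·[SCN⁻]) = 690.
([FeSCN²⁺]) / ((0.0052)·(0.093)) = 690
[FeSCN²⁺] = 0.334 = 0.33 mol L⁻¹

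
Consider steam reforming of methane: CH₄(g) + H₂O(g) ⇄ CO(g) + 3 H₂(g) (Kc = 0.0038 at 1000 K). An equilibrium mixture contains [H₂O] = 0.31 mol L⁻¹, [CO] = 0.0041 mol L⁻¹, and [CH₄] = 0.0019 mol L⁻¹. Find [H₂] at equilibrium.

[H₂] = 0.082 mol L⁻¹

At equilibrium, Kc = [CO]·[H₂]³ / ([CH₄]·[H₂O]) = 0.0038.
(0.0041)·([H₂])³ / ((0.0019)·(0.31)) = 0.0038
[H₂]³ = 5.46×10⁻⁴ ⇒ [H₂] = 0.082 mol L⁻¹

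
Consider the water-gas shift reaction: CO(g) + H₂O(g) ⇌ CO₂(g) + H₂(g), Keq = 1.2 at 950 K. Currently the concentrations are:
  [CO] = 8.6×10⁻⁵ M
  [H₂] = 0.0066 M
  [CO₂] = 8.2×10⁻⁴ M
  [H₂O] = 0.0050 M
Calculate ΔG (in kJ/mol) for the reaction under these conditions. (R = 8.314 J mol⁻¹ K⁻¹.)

ΔG = 18.6 kJ/mol

Q = [CO₂]·[H₂] / ([CO]·[H₂O]) = (8.2×10⁻⁴)·(0.0066) / ((8.6×10⁻⁵)·(0.0050)) = 12.6
ΔG = RT ln(Q/Keq) = (8.314 J mol⁻¹ K⁻¹)(950 K) × ln(12.6/1.2)
   = (7.898 kJ/mol)(2.351) = 18.6 kJ/mol
ΔG > 0, so the forward reaction is non-spontaneous (proceeds in reverse).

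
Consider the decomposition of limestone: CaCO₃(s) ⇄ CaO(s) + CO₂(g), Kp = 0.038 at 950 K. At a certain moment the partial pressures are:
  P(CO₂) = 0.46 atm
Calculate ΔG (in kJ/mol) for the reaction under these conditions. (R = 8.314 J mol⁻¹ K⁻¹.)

ΔG = 19.7 kJ/mol

(CaCO₃, CaO are pure solids — omitted from Qp.)
Qp = P(CO₂) = 0.460
ΔG = RT ln(Qp/Kp) = (8.314 J mol⁻¹ K⁻¹)(950 K) × ln(0.460/0.038)
   = (7.898 kJ/mol)(2.494) = 19.7 kJ/mol
ΔG > 0, so the forward reaction is non-spontaneous (proceeds in reverse).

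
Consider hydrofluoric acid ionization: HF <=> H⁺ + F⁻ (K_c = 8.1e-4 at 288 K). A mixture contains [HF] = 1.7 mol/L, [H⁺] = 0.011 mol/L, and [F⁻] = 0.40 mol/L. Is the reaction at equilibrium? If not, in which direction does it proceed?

in the reverse direction

Q_c = [H⁺]·[F⁻] / [HF] = (0.011)·(0.40) / (1.7) = 0.0026
Q_c = 0.0026 > K_c = 8.1e-4, so the reverse reaction proceeds.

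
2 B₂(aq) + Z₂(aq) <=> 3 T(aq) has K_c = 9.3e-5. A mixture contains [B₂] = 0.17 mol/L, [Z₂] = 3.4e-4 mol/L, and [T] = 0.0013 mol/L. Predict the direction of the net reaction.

Q_c = [T]³ / ([B₂]²·[Z₂]) = (0.0013)³ / ((0.17)²·(3.4e-4)) = 2.2e-4
Q_c = 2.2e-4 > K_c = 9.3e-5, so the reverse reaction proceeds.

reverse (toward reactants)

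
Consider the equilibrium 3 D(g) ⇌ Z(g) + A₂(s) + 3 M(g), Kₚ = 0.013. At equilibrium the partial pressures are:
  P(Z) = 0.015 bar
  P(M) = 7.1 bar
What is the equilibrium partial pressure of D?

P(D) = 7.4 bar

(A₂ is a pure solid — omitted from Kₚ.)
At equilibrium, Kₚ = P(Z)·P(M)³ / P(D)³ = 0.013.
(0.015)·(7.1)³ / (P(D))³ = 0.013
P(D)³ = 413 ⇒ P(D) = 7.4 bar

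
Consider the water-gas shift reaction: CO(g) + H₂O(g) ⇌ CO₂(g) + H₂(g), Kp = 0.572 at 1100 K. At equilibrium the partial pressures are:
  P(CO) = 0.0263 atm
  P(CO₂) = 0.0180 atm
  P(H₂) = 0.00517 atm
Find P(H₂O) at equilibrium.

At equilibrium, Kp = P(CO₂)·P(H₂) / (P(CO)·P(H₂O)) = 0.572.
(0.0180)·(0.00517) / ((0.0263)·(P(H₂O))) = 0.572
P(H₂O) = 0.00619 atm

P(H₂O) = 0.00619 atm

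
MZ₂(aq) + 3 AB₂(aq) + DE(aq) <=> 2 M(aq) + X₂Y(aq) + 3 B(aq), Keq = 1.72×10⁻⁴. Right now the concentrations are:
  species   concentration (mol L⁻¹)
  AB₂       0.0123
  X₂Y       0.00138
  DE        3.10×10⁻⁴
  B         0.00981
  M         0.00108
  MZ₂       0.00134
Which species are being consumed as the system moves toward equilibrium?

Q = [M]²·[X₂Y]·[B]³ / ([MZ₂]·[AB₂]³·[DE]) = (0.00108)²·(0.00138)·(0.00981)³ / ((0.00134)·(0.0123)³·(3.10×10⁻⁴)) = 0.00197
Q = 0.00197 > Keq = 1.72×10⁻⁴: net reverse reaction.

M, X₂Y, B (products)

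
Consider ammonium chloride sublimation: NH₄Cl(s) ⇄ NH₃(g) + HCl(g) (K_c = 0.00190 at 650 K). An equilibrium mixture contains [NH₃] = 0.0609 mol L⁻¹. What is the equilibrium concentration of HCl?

[HCl] = 0.0312 mol L⁻¹

(NH₄Cl is a pure solid — omitted from K_c.)
At equilibrium, K_c = [NH₃]·[HCl] = 0.00190.
(0.0609)·([HCl]) = 0.00190
[HCl] = 0.0312 mol L⁻¹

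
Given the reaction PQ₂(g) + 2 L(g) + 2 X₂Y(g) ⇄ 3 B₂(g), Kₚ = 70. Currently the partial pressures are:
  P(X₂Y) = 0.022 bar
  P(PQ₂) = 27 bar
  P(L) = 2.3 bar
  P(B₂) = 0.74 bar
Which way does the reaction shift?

Qₚ = P(B₂)³ / (P(PQ₂)·P(L)²·P(X₂Y)²) = (0.74)³ / ((27)·(2.3)²·(0.022)²) = 5.9
Qₚ = 5.9 < Kₚ = 70, so the forward reaction proceeds.

toward products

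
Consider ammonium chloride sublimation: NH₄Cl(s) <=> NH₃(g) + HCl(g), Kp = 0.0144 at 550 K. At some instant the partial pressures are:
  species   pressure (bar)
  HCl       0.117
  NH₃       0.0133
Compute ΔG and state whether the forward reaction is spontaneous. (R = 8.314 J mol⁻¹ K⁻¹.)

(NH₄Cl is a pure solid — omitted from Qp.)
Qp = P(NH₃)·P(HCl) = (0.0133)·(0.117) = 0.00156
ΔG = RT ln(Qp/Kp) = (8.314 J mol⁻¹ K⁻¹)(550 K) × ln(0.00156/0.0144)
   = (4.573 kJ/mol)(-2.223) = -10.2 kJ/mol
ΔG < 0, so the forward reaction is spontaneous (proceeds forward).

ΔG = -10.2 kJ/mol; the forward reaction is spontaneous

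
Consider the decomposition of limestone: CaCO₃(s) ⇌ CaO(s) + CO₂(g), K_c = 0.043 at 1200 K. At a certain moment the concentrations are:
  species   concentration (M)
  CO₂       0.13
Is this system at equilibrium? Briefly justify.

(CaCO₃, CaO are pure solids — omitted from Q_c.)
Q_c = [CO₂] = 0.13
Q_c = 0.13 > K_c = 0.043: net reverse reaction.

no; Q > K, reaction proceeds in reverse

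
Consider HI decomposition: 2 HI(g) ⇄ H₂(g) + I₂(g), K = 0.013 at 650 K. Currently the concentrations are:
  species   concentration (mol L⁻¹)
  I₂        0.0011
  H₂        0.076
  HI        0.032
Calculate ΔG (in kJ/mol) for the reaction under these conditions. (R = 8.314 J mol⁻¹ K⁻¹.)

Q = [H₂]·[I₂] / [HI]² = (0.076)·(0.0011) / (0.032)² = 0.0816
ΔG = RT ln(Q/K) = (8.314 J mol⁻¹ K⁻¹)(650 K) × ln(0.0816/0.013)
   = (5.404 kJ/mol)(1.837) = 9.93 kJ/mol
ΔG > 0, so the forward reaction is non-spontaneous (proceeds in reverse).

ΔG = 9.93 kJ/mol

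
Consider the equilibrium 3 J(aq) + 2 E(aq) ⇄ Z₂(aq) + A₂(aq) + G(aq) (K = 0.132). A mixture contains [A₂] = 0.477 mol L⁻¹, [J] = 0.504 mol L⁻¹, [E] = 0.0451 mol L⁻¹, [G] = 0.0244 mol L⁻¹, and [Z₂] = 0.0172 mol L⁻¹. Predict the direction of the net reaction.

reverse (toward reactants)

Q = [Z₂]·[A₂]·[G] / ([J]³·[E]²) = (0.0172)·(0.477)·(0.0244) / ((0.504)³·(0.0451)²) = 0.769
Q = 0.769 > K = 0.132, so the reverse reaction proceeds.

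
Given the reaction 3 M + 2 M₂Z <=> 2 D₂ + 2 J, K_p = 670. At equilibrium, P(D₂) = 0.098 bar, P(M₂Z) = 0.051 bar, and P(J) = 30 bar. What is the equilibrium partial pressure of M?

P(M) = 1.7 bar

At equilibrium, K_p = P(D₂)²·P(J)² / (P(M)³·P(M₂Z)²) = 670.
(0.098)²·(30)² / ((P(M))³·(0.051)²) = 670
P(M)³ = 4.96 ⇒ P(M) = 1.7 bar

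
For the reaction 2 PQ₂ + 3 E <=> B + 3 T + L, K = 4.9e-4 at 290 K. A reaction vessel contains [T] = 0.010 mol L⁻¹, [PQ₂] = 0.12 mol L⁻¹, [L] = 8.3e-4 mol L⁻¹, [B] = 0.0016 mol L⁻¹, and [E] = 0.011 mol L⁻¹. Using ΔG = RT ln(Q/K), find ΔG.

Q = [B]·[T]³·[L] / ([PQ₂]²·[E]³) = (0.0016)·(0.010)³·(8.3e-4) / ((0.12)²·(0.011)³) = 6.93e-5
ΔG = RT ln(Q/K) = (8.314 J mol⁻¹ K⁻¹)(290 K) × ln(6.93e-5/4.9e-4)
   = (2.411 kJ/mol)(-1.956) = -4.72 kJ/mol
ΔG < 0, so the forward reaction is spontaneous (proceeds forward).

ΔG = -4.72 kJ/mol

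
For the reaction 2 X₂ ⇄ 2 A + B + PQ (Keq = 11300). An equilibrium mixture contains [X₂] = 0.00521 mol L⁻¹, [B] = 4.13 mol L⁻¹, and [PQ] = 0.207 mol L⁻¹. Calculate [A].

[A] = 0.599 mol L⁻¹

At equilibrium, Keq = [A]²·[B]·[PQ] / [X₂]² = 11300.
([A])²·(4.13)·(0.207) / (0.00521)² = 11300
[A]² = 0.359 ⇒ [A] = 0.599 mol L⁻¹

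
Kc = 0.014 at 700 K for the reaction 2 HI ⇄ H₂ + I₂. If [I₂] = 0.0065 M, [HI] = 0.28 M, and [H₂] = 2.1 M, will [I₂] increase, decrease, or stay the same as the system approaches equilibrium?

decrease

Qc = [H₂]·[I₂] / [HI]² = (2.1)·(0.0065) / (0.28)² = 0.17
Qc = 0.17 > Kc = 0.014: net reverse reaction.
I₂ is a product, so it decreases.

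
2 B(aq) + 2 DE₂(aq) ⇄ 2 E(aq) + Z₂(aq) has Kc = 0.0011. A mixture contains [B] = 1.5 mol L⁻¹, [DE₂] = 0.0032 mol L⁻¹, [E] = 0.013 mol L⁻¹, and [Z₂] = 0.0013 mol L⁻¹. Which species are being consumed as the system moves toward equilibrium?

E, Z₂ (products)

Qc = [E]²·[Z₂] / ([B]²·[DE₂]²) = (0.013)²·(0.0013) / ((1.5)²·(0.0032)²) = 0.0095
Qc = 0.0095 > Kc = 0.0011: net reverse reaction.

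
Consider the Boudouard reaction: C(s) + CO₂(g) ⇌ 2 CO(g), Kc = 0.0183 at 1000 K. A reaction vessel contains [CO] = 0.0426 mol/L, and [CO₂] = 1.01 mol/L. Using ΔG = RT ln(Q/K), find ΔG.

(C is a pure solid — omitted from Qc.)
Qc = [CO]² / [CO₂] = (0.0426)² / (1.01) = 0.00180
ΔG = RT ln(Qc/Kc) = (8.314 J mol⁻¹ K⁻¹)(1000 K) × ln(0.00180/0.0183)
   = (8.314 kJ/mol)(-2.319) = -19.3 kJ/mol
ΔG < 0, so the forward reaction is spontaneous (proceeds forward).

ΔG = -19.3 kJ/mol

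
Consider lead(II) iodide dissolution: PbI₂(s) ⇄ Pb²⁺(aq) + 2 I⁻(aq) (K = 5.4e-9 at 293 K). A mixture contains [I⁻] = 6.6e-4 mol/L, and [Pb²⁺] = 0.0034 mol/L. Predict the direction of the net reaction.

(PbI₂ is a pure solid — omitted from Q.)
Q = [Pb²⁺]·[I⁻]² = (0.0034)·(6.6e-4)² = 1.5e-9
Q = 1.5e-9 < K = 5.4e-9, so the forward reaction proceeds.

forward (toward products)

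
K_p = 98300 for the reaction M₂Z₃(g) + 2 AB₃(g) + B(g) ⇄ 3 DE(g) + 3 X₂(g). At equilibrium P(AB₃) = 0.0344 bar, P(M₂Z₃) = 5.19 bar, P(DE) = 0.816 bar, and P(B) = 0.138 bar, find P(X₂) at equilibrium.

At equilibrium, K_p = P(DE)³·P(X₂)³ / (P(M₂Z₃)·P(AB₃)²·P(B)) = 98300.
(0.816)³·(P(X₂))³ / ((5.19)·(0.0344)²·(0.138)) = 98300
P(X₂)³ = 153 ⇒ P(X₂) = 5.35 bar

P(X₂) = 5.35 bar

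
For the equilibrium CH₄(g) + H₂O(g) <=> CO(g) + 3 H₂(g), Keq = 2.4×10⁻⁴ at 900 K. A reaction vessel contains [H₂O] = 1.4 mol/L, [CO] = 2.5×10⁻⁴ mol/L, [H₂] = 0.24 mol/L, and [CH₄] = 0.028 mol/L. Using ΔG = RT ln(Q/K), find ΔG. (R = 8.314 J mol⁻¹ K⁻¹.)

Q = [CO]·[H₂]³ / ([CH₄]·[H₂O]) = (2.5×10⁻⁴)·(0.24)³ / ((0.028)·(1.4)) = 8.82×10⁻⁵
ΔG = RT ln(Q/Keq) = (8.314 J mol⁻¹ K⁻¹)(900 K) × ln(8.82×10⁻⁵/2.4×10⁻⁴)
   = (7.483 kJ/mol)(-1.001) = -7.49 kJ/mol
ΔG < 0, so the forward reaction is spontaneous (proceeds forward).

ΔG = -7.49 kJ/mol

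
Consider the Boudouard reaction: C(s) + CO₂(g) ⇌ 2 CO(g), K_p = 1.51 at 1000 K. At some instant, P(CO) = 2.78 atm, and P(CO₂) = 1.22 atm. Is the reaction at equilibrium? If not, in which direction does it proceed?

toward reactants

(C is a pure solid — omitted from Q_p.)
Q_p = P(CO)² / P(CO₂) = (2.78)² / (1.22) = 6.33
Q_p = 6.33 > K_p = 1.51, so the reverse reaction proceeds.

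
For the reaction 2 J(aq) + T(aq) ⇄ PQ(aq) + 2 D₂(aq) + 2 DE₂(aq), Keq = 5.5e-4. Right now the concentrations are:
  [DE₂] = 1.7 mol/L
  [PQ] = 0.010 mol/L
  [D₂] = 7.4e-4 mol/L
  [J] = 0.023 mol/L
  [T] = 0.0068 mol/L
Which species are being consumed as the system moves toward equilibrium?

PQ, D₂, DE₂ (products)

Q = [PQ]·[D₂]²·[DE₂]² / ([J]²·[T]) = (0.010)·(7.4e-4)²·(1.7)² / ((0.023)²·(0.0068)) = 0.0044
Q = 0.0044 > Keq = 5.5e-4: net reverse reaction.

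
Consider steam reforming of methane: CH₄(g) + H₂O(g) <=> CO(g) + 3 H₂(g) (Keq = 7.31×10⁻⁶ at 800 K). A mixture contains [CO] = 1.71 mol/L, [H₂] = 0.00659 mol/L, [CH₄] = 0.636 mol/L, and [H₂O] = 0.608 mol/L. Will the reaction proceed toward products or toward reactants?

Q = [CO]·[H₂]³ / ([CH₄]·[H₂O]) = (1.71)·(0.00659)³ / ((0.636)·(0.608)) = 1.27×10⁻⁶
Q = 1.27×10⁻⁶ < Keq = 7.31×10⁻⁶, so the forward reaction proceeds.

to the right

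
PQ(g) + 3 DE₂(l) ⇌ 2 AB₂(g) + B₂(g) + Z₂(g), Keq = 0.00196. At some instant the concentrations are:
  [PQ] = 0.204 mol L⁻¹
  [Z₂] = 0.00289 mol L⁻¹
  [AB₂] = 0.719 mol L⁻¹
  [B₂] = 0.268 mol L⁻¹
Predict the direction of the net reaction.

(DE₂ is a pure liquid — omitted from Q.)
Q = [AB₂]²·[B₂]·[Z₂] / [PQ] = (0.719)²·(0.268)·(0.00289) / (0.204) = 0.00196
Q = 0.00196 = Keq, so the system is already at equilibrium.

at equilibrium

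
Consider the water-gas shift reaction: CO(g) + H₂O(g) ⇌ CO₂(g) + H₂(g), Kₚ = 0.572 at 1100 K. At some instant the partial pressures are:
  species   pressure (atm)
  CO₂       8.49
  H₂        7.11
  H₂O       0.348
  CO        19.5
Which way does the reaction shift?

toward reactants

Qₚ = P(CO₂)·P(H₂) / (P(CO)·P(H₂O)) = (8.49)·(7.11) / ((19.5)·(0.348)) = 8.90
Qₚ = 8.90 > Kₚ = 0.572, so the reverse reaction proceeds.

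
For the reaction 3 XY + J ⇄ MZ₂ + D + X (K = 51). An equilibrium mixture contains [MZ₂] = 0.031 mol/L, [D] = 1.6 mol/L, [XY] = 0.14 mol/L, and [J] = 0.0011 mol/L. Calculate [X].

[X] = 0.0031 mol/L

At equilibrium, K = [MZ₂]·[D]·[X] / ([XY]³·[J]) = 51.
(0.031)·(1.6)·([X]) / ((0.14)³·(0.0011)) = 51
[X] = 0.00310 = 0.0031 mol/L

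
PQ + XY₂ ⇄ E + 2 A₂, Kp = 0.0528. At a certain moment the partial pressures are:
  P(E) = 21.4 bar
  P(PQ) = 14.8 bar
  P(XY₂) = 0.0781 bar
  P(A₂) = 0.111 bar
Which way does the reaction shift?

Qp = P(E)·P(A₂)² / (P(PQ)·P(XY₂)) = (21.4)·(0.111)² / ((14.8)·(0.0781)) = 0.228
Qp = 0.228 > Kp = 0.0528, so the reverse reaction proceeds.

toward reactants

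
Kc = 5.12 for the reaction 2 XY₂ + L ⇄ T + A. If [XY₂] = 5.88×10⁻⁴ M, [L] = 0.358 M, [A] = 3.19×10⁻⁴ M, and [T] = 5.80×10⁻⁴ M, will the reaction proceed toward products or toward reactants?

to the right

Qc = [T]·[A] / ([XY₂]²·[L]) = (5.80×10⁻⁴)·(3.19×10⁻⁴) / ((5.88×10⁻⁴)²·(0.358)) = 1.49
Qc = 1.49 < Kc = 5.12, so the forward reaction proceeds.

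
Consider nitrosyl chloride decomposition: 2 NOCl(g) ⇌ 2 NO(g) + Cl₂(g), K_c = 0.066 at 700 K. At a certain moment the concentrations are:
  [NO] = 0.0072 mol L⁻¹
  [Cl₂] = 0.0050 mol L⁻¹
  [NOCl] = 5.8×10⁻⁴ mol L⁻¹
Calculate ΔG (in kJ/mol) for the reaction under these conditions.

Q_c = [NO]²·[Cl₂] / [NOCl]² = (0.0072)²·(0.0050) / (5.8×10⁻⁴)² = 0.771
ΔG = RT ln(Q_c/K_c) = (8.314 J mol⁻¹ K⁻¹)(700 K) × ln(0.771/0.066)
   = (5.820 kJ/mol)(2.458) = 14.3 kJ/mol
ΔG > 0, so the forward reaction is non-spontaneous (proceeds in reverse).

ΔG = 14.3 kJ/mol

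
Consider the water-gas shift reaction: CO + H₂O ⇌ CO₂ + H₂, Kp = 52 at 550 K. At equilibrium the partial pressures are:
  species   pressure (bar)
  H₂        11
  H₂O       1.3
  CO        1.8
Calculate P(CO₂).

P(CO₂) = 11 bar

At equilibrium, Kp = P(CO₂)·P(H₂) / (P(CO)·P(H₂O)) = 52.
(P(CO₂))·(11) / ((1.8)·(1.3)) = 52
P(CO₂) = 11.1 = 11 bar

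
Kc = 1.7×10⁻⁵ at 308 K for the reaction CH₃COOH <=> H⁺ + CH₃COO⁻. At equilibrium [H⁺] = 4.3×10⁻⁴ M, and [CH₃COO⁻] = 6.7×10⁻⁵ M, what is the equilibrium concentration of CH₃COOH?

At equilibrium, Kc = [H⁺]·[CH₃COO⁻] / [CH₃COOH] = 1.7×10⁻⁵.
(4.3×10⁻⁴)·(6.7×10⁻⁵) / ([CH₃COOH]) = 1.7×10⁻⁵
[CH₃COOH] = 0.00169 = 0.0017 M

[CH₃COOH] = 0.0017 M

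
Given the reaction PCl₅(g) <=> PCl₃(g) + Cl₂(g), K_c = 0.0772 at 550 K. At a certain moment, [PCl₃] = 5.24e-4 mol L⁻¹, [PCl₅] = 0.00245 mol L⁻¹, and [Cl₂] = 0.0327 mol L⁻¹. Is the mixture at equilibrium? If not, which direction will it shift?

Q_c = [PCl₃]·[Cl₂] / [PCl₅] = (5.24e-4)·(0.0327) / (0.00245) = 0.00699
Q_c = 0.00699 < K_c = 0.0772: net forward reaction.

no; Q < K, reaction proceeds forward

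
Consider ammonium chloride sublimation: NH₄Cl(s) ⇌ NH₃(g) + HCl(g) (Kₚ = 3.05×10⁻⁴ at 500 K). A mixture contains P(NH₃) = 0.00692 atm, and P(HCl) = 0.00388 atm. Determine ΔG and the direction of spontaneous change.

(NH₄Cl is a pure solid — omitted from Qₚ.)
Qₚ = P(NH₃)·P(HCl) = (0.00692)·(0.00388) = 2.68×10⁻⁵
ΔG = RT ln(Qₚ/Kₚ) = (8.314 J mol⁻¹ K⁻¹)(500 K) × ln(2.68×10⁻⁵/3.05×10⁻⁴)
   = (4.157 kJ/mol)(-2.432) = -10.1 kJ/mol
ΔG < 0, so the forward reaction is spontaneous (proceeds forward).

ΔG = -10.1 kJ/mol; the forward reaction is spontaneous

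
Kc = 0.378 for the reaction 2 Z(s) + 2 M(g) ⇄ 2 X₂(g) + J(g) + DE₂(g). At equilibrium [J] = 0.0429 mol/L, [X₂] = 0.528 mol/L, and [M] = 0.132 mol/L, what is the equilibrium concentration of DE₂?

[DE₂] = 0.551 mol/L

(Z is a pure solid — omitted from Kc.)
At equilibrium, Kc = [X₂]²·[J]·[DE₂] / [M]² = 0.378.
(0.528)²·(0.0429)·([DE₂]) / (0.132)² = 0.378
[DE₂] = 0.551 mol/L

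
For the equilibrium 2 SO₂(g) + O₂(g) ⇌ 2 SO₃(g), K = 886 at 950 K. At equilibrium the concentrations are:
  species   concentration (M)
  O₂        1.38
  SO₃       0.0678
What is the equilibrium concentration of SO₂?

At equilibrium, K = [SO₃]² / ([SO₂]²·[O₂]) = 886.
(0.0678)² / (([SO₂])²·(1.38)) = 886
[SO₂]² = 3.76×10⁻⁶ ⇒ [SO₂] = 0.00194 M

[SO₂] = 0.00194 M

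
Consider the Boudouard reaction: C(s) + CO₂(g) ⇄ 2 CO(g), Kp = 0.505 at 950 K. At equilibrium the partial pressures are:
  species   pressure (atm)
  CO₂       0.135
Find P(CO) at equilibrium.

P(CO) = 0.261 atm

(C is a pure solid — omitted from Kp.)
At equilibrium, Kp = P(CO)² / P(CO₂) = 0.505.
(P(CO))² / (0.135) = 0.505
P(CO)² = 0.0682 ⇒ P(CO) = 0.261 atm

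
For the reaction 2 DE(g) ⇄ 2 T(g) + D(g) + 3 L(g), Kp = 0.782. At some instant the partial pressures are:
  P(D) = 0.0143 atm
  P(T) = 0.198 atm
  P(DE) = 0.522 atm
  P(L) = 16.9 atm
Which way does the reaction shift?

Qp = P(T)²·P(D)·P(L)³ / P(DE)² = (0.198)²·(0.0143)·(16.9)³ / (0.522)² = 9.93
Qp = 9.93 > Kp = 0.782, so the reverse reaction proceeds.

reverse (toward reactants)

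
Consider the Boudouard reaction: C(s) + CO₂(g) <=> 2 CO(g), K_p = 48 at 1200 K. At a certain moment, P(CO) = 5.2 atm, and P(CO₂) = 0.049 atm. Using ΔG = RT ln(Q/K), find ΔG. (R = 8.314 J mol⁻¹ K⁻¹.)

(C is a pure solid — omitted from Q_p.)
Q_p = P(CO)² / P(CO₂) = (5.2)² / (0.049) = 552
ΔG = RT ln(Q_p/K_p) = (8.314 J mol⁻¹ K⁻¹)(1200 K) × ln(552/48)
   = (9.977 kJ/mol)(2.442) = 24.4 kJ/mol
ΔG > 0, so the forward reaction is non-spontaneous (proceeds in reverse).

ΔG = 24.4 kJ/mol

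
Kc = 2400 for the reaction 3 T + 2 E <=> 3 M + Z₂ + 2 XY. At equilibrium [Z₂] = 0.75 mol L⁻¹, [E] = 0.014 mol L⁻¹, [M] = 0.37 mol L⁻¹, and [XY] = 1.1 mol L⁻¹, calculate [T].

[T] = 0.46 mol L⁻¹

At equilibrium, Kc = [M]³·[Z₂]·[XY]² / ([T]³·[E]²) = 2400.
(0.37)³·(0.75)·(1.1)² / (([T])³·(0.014)²) = 2400
[T]³ = 0.0977 ⇒ [T] = 0.46 mol L⁻¹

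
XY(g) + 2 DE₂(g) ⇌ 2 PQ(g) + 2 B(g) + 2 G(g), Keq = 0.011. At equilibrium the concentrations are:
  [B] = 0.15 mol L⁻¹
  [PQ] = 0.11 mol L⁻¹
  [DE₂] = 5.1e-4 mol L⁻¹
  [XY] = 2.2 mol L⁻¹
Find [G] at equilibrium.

[G] = 0.0048 mol L⁻¹

At equilibrium, Keq = [PQ]²·[B]²·[G]² / ([XY]·[DE₂]²) = 0.011.
(0.11)²·(0.15)²·([G])² / ((2.2)·(5.1e-4)²) = 0.011
[G]² = 2.31e-5 ⇒ [G] = 0.0048 mol L⁻¹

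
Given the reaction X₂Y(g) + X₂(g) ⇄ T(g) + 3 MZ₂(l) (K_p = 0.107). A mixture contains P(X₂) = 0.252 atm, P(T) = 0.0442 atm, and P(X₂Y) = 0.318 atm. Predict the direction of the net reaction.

reverse (toward reactants)

(MZ₂ is a pure liquid — omitted from Q_p.)
Q_p = P(T) / (P(X₂Y)·P(X₂)) = (0.0442) / ((0.318)·(0.252)) = 0.552
Q_p = 0.552 > K_p = 0.107, so the reverse reaction proceeds.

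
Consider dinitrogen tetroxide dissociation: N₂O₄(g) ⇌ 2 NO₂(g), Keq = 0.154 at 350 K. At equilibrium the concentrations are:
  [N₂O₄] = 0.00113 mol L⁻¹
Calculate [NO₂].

At equilibrium, Keq = [NO₂]² / [N₂O₄] = 0.154.
([NO₂])² / (0.00113) = 0.154
[NO₂]² = 1.74×10⁻⁴ ⇒ [NO₂] = 0.0132 mol L⁻¹

[NO₂] = 0.0132 mol L⁻¹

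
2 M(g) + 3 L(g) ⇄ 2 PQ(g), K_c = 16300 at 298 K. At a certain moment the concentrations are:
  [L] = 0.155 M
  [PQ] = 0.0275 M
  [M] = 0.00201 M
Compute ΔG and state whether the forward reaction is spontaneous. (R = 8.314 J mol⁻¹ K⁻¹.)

ΔG = 2.79 kJ/mol; the forward reaction is non-spontaneous

Q_c = [PQ]² / ([M]²·[L]³) = (0.0275)² / ((0.00201)²·(0.155)³) = 50300
ΔG = RT ln(Q_c/K_c) = (8.314 J mol⁻¹ K⁻¹)(298 K) × ln(50300/16300)
   = (2.478 kJ/mol)(1.127) = 2.79 kJ/mol
ΔG > 0, so the forward reaction is non-spontaneous (proceeds in reverse).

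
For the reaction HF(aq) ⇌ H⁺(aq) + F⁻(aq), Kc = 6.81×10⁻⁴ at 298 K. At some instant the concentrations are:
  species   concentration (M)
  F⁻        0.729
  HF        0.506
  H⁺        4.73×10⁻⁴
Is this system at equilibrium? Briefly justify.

Qc = [H⁺]·[F⁻] / [HF] = (4.73×10⁻⁴)·(0.729) / (0.506) = 6.81×10⁻⁴
Qc = 6.81×10⁻⁴ = Kc; the system is at equilibrium.

yes, at equilibrium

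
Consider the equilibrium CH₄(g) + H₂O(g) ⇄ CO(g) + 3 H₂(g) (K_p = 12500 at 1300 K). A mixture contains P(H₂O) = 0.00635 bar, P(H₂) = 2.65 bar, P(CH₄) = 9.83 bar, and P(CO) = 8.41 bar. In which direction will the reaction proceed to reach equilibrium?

toward products

Q_p = P(CO)·P(H₂)³ / (P(CH₄)·P(H₂O)) = (8.41)·(2.65)³ / ((9.83)·(0.00635)) = 2510
Q_p = 2510 < K_p = 12500, so the forward reaction proceeds.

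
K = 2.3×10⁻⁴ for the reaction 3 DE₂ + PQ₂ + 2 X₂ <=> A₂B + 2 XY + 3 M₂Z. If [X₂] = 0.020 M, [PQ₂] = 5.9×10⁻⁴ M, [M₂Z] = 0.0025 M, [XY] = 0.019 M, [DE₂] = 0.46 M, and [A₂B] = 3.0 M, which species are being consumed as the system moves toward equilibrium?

A₂B, XY, M₂Z (products)

Q = [A₂B]·[XY]²·[M₂Z]³ / ([DE₂]³·[PQ₂]·[X₂]²) = (3.0)·(0.019)²·(0.0025)³ / ((0.46)³·(5.9×10⁻⁴)·(0.020)²) = 7.4×10⁻⁴
Q = 7.4×10⁻⁴ > K = 2.3×10⁻⁴: net reverse reaction.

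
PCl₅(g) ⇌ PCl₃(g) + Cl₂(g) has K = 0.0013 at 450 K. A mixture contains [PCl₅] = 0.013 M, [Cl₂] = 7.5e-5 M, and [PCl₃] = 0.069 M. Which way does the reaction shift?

to the right

Q = [PCl₃]·[Cl₂] / [PCl₅] = (0.069)·(7.5e-5) / (0.013) = 4.0e-4
Q = 4.0e-4 < K = 0.0013, so the forward reaction proceeds.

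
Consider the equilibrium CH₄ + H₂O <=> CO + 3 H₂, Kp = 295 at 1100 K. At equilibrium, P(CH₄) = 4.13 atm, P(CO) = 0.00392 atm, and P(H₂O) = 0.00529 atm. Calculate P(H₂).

P(H₂) = 11.8 atm

At equilibrium, Kp = P(CO)·P(H₂)³ / (P(CH₄)·P(H₂O)) = 295.
(0.00392)·(P(H₂))³ / ((4.13)·(0.00529)) = 295
P(H₂)³ = 1640 ⇒ P(H₂) = 11.8 atm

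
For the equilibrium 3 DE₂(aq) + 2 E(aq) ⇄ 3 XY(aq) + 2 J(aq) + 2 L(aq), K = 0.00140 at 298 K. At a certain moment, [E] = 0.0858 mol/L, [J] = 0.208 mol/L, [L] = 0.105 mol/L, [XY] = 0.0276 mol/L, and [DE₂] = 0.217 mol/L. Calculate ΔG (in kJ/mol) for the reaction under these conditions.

ΔG = -5.83 kJ/mol

Q = [XY]³·[J]²·[L]² / ([DE₂]³·[E]²) = (0.0276)³·(0.208)²·(0.105)² / ((0.217)³·(0.0858)²) = 1.33e-4
ΔG = RT ln(Q/K) = (8.314 J mol⁻¹ K⁻¹)(298 K) × ln(1.33e-4/0.00140)
   = (2.478 kJ/mol)(-2.354) = -5.83 kJ/mol
ΔG < 0, so the forward reaction is spontaneous (proceeds forward).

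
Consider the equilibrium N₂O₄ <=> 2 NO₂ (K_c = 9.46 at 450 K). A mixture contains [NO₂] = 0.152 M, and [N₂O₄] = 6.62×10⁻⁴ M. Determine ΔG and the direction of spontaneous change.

ΔG = 4.88 kJ/mol; the forward reaction is non-spontaneous

Q_c = [NO₂]² / [N₂O₄] = (0.152)² / (6.62×10⁻⁴) = 34.9
ΔG = RT ln(Q_c/K_c) = (8.314 J mol⁻¹ K⁻¹)(450 K) × ln(34.9/9.46)
   = (3.741 kJ/mol)(1.305) = 4.88 kJ/mol
ΔG > 0, so the forward reaction is non-spontaneous (proceeds in reverse).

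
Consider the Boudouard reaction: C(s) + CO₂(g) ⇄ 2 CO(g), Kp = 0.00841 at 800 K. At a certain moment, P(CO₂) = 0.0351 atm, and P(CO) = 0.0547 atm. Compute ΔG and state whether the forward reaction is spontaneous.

ΔG = 15.4 kJ/mol; the forward reaction is non-spontaneous

(C is a pure solid — omitted from Qp.)
Qp = P(CO)² / P(CO₂) = (0.0547)² / (0.0351) = 0.0852
ΔG = RT ln(Qp/Kp) = (8.314 J mol⁻¹ K⁻¹)(800 K) × ln(0.0852/0.00841)
   = (6.651 kJ/mol)(2.316) = 15.4 kJ/mol
ΔG > 0, so the forward reaction is non-spontaneous (proceeds in reverse).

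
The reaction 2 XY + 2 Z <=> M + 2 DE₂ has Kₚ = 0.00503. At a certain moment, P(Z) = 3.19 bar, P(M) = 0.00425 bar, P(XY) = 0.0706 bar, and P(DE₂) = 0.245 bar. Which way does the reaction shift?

Qₚ = P(M)·P(DE₂)² / (P(XY)²·P(Z)²) = (0.00425)·(0.245)² / ((0.0706)²·(3.19)²) = 0.00503
Qₚ = 0.00503 = Kₚ, so the system is already at equilibrium.

no net change (already at equilibrium)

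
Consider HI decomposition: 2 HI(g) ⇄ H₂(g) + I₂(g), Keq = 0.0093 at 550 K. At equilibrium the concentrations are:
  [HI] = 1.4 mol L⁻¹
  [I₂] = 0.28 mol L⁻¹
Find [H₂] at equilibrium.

At equilibrium, Keq = [H₂]·[I₂] / [HI]² = 0.0093.
([H₂])·(0.28) / (1.4)² = 0.0093
[H₂] = 0.0651 = 0.065 mol L⁻¹

[H₂] = 0.065 mol L⁻¹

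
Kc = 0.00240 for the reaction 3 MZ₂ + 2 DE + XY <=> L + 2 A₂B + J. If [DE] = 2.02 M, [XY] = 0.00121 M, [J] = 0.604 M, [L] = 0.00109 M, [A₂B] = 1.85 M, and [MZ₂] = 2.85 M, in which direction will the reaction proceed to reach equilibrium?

Qc = [L]·[A₂B]²·[J] / ([MZ₂]³·[DE]²·[XY]) = (0.00109)·(1.85)²·(0.604) / ((2.85)³·(2.02)²·(0.00121)) = 0.0197
Qc = 0.0197 > Kc = 0.00240, so the reverse reaction proceeds.

in the reverse direction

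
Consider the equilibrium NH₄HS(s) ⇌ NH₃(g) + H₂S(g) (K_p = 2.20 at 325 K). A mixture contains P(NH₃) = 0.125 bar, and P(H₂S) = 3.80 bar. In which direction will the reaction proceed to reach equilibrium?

(NH₄HS is a pure solid — omitted from Q_p.)
Q_p = P(NH₃)·P(H₂S) = (0.125)·(3.80) = 0.475
Q_p = 0.475 < K_p = 2.20, so the forward reaction proceeds.

toward products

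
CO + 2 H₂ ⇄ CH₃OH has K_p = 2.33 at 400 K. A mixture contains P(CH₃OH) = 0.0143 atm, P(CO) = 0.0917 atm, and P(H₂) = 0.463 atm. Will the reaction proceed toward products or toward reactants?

toward products

Q_p = P(CH₃OH) / (P(CO)·P(H₂)²) = (0.0143) / ((0.0917)·(0.463)²) = 0.727
Q_p = 0.727 < K_p = 2.33, so the forward reaction proceeds.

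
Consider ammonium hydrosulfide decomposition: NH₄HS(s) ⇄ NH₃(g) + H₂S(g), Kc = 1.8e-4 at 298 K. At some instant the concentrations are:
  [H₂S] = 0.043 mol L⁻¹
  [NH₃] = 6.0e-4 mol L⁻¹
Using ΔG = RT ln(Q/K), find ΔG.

ΔG = -4.81 kJ/mol

(NH₄HS is a pure solid — omitted from Qc.)
Qc = [NH₃]·[H₂S] = (6.0e-4)·(0.043) = 2.58e-5
ΔG = RT ln(Qc/Kc) = (8.314 J mol⁻¹ K⁻¹)(298 K) × ln(2.58e-5/1.8e-4)
   = (2.478 kJ/mol)(-1.943) = -4.81 kJ/mol
ΔG < 0, so the forward reaction is spontaneous (proceeds forward).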